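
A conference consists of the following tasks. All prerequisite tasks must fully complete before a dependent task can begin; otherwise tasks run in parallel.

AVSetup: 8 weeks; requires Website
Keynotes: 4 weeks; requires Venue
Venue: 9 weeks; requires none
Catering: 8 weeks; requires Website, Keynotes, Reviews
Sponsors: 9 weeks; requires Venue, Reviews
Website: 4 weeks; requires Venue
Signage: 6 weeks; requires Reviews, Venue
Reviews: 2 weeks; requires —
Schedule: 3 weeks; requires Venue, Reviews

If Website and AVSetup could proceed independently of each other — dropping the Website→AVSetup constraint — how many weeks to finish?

Before: longest chain Venue→Keynotes→Catering = 9+4+8 = 21, finish 21.
Without Website→AVSetup, AVSetup's earliest start moves from 13 to 0.
The longest chain is now Venue→Keynotes→Catering = 9+4+8 = 21, so the plan takes 21 weeks.

21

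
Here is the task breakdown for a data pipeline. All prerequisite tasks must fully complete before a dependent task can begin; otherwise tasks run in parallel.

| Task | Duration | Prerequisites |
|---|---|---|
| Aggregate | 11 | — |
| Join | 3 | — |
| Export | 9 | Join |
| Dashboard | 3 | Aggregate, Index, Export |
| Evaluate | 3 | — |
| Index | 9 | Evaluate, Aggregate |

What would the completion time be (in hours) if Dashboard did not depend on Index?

Before: longest chain Aggregate→Index→Dashboard = 11+9+3 = 23, finish 23.
Without Index→Dashboard, Dashboard's earliest start moves from 20 to 12.
The longest chain is now Aggregate→Index = 11+9 = 20, so the job takes 20 hours.

20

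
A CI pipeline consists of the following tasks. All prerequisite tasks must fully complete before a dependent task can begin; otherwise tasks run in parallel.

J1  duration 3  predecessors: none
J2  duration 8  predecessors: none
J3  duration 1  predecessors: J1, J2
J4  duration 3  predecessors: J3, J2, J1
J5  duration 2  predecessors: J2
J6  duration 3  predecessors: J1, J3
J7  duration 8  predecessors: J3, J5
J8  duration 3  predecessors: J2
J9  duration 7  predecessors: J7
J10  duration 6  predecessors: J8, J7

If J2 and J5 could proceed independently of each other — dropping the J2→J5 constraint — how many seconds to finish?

24

Original critical path: J2→J5→J7→J9 = 8+2+8+7 = 25 ⇒ 25 seconds.
Without J2→J5, J5's earliest start moves from 8 to 0.
The longest chain is now J2→J3→J7→J9 = 8+1+8+7 = 24, so the job takes 24 seconds.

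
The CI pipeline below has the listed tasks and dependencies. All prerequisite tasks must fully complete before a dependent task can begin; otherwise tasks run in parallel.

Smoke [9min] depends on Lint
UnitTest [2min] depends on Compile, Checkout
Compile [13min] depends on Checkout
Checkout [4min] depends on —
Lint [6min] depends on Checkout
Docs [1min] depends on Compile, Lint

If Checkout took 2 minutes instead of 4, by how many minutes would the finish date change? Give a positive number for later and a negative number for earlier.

-2

Actual critical path: Checkout→Compile→UnitTest = 4+13+2 = 19 ⇒ 19 minutes.
Checkout lies on that path, so at 2 minutes the path becomes 17 minutes.
That remains the longest chain; total 17 minutes.
Change in finish: 17 − 19 = -2 minutes.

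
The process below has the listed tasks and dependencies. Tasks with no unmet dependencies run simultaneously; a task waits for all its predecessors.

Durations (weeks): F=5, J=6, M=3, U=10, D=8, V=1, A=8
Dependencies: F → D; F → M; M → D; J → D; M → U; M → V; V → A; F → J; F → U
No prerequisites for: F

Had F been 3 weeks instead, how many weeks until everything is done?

17

As given, the longest chain is F→J→D = 5+6+8 = 19, so the finish is 19 weeks.
F lies on that path, so at 3 weeks the path becomes 17 weeks.
That remains the longest chain; total 17 weeks.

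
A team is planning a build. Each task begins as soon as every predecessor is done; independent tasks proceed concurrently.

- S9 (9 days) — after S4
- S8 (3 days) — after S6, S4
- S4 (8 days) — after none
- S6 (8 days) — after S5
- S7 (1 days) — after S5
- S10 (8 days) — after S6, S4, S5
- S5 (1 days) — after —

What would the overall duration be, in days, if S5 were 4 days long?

The binding path is S5→S6→S10 = 1+8+8 = 17; finish at 17 days.
S5 is on the critical path; changing it to 4 makes that path 20 days.
That remains the longest chain; total 20 days.

20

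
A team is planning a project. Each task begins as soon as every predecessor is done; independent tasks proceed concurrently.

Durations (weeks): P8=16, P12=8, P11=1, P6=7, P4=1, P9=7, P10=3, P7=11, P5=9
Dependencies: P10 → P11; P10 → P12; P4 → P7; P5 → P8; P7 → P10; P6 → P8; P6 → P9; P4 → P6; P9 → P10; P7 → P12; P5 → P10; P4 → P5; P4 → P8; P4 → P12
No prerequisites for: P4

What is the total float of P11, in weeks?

P4→P5→P8 = 1+9+16 = 26 sets the makespan at 26 weeks.
Longest path through P11: 19 weeks (earliest finish 19, latest finish 26).
So P11 can slip 26 − 19 = 7 weeks.

7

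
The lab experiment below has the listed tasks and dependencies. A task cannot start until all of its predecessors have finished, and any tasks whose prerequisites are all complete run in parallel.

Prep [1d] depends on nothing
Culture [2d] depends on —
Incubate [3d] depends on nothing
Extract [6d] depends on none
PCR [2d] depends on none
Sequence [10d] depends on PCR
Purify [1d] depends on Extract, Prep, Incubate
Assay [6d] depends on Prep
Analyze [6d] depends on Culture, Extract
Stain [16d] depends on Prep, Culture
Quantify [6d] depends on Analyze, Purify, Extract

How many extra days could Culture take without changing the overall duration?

0

Culture→Stain = 2+16 = 18 sets the makespan at 18 days.
Longest path through Culture: 18 days (earliest finish 2, latest finish 2).
Slack of Culture = 0 − 0 = 0 days.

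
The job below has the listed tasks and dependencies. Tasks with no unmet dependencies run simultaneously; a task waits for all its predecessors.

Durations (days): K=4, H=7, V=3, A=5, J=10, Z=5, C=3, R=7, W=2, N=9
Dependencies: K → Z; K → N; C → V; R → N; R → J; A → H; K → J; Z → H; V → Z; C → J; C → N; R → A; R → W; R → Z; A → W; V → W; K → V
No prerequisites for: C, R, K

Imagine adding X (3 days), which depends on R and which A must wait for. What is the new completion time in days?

22

Originally the schedule takes 19 days.
With X inserted, A now waits for max(R, X).
New critical path: R→X→A→H = 7+3+5+7 = 22 ⇒ 22 days.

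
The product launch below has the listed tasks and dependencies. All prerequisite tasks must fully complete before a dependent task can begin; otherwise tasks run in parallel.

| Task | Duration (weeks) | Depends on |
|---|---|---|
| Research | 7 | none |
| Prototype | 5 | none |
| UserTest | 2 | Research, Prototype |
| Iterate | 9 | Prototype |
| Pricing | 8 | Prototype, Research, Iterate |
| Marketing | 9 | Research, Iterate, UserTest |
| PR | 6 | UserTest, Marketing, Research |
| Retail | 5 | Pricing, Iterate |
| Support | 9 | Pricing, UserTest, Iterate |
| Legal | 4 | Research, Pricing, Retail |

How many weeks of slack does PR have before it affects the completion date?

2

The longest chain is Prototype→Iterate→Pricing→Retail→Legal = 5+9+8+5+4 = 31; overall finish 31 weeks.
PR finishes as early as 29 and must finish by 31.
Float = 31 − 29 = 2.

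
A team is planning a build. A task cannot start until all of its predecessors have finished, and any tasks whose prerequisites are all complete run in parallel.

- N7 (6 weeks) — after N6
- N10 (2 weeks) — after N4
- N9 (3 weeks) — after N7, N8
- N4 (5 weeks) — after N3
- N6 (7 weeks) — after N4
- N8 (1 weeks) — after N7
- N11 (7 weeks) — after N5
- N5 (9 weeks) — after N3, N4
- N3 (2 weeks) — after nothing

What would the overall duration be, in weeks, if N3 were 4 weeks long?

26

As given, the longest chain is N3→N4→N6→N7→N8→N9 = 2+5+7+6+1+3 = 24, so the finish is 24 weeks.
N3 lies on that path, so at 4 weeks the path becomes 26 weeks.
No other chain overtakes it, so the finish is 26 weeks.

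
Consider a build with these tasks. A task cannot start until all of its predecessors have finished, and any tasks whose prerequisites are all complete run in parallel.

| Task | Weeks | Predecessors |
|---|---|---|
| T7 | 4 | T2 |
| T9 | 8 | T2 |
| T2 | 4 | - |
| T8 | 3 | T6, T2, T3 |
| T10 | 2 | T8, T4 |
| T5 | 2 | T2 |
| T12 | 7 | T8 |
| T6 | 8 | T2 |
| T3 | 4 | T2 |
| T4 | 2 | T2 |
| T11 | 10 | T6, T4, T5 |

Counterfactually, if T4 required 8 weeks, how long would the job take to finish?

22

As given, the longest chain is T2→T6→T8→T12 = 4+8+3+7 = 22, so the finish is 22 weeks.
T4 has 6 weeks of float (longest path through it is 16).
Now T2→T4→T11 = 4+8+10 = 22 is longest, so the finish becomes 22 weeks.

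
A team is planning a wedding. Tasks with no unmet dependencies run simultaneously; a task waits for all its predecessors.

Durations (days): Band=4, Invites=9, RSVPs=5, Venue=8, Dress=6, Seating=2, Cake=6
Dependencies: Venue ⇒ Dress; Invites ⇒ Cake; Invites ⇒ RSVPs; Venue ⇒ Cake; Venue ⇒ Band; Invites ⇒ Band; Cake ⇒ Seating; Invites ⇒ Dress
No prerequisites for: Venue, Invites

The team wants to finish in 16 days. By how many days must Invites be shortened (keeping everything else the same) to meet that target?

Current finish: 17 days; target: 16.
Invites is on every critical path, so each day cut from Invites cuts the finish by one (this holds down to a finish of 16).
Need 17 − 16 = 1 day off Invites → Invites becomes 8 days, finish becomes 16.

1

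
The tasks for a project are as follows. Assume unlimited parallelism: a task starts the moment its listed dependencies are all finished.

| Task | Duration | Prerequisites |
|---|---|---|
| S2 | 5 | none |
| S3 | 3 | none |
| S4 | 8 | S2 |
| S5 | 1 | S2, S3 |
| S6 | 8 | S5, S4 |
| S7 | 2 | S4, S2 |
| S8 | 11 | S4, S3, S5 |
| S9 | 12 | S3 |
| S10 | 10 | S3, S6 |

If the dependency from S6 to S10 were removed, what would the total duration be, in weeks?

Original critical path: S2→S4→S6→S10 = 5+8+8+10 = 31 ⇒ 31 weeks.
Without S6→S10, S10's earliest start moves from 21 to 3.
New critical path: S2→S4→S8 = 5+8+11 = 24 ⇒ 24 weeks.

24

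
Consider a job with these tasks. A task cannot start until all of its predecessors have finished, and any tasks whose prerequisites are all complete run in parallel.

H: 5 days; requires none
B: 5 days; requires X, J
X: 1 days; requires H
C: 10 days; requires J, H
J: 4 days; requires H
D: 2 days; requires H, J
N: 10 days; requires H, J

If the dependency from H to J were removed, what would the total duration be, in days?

Original critical path: H→J→N = 5+4+10 = 19 ⇒ 19 days.
Without H→J, J's earliest start moves from 5 to 0.
New critical path: H→N = 5+10 = 15 ⇒ 15 days.

15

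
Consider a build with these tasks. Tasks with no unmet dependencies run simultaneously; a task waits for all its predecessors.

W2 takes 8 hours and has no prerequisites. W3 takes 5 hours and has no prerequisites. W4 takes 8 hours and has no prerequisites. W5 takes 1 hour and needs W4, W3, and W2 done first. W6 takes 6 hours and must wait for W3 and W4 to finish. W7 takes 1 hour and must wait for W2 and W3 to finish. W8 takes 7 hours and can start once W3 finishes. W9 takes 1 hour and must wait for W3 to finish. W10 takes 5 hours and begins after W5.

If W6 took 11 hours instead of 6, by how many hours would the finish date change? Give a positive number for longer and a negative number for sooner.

Baseline: W4→W6 = 8+6 = 14 → 14 hours.
Since W6 is critical, the +5 change carries straight to that chain (now 19 hours).
The critical path is still W4→W6; finish is now 19 hours.
Change in finish: 19 − 14 = +5 hours.

5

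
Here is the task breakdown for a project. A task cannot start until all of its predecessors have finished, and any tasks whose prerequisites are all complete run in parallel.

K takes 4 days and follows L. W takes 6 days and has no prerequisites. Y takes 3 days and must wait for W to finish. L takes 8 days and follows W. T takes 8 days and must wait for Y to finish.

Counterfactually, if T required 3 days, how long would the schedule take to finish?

Critical path before the change: W→L→K = 6+8+4 = 18 giving 18 days.
T is off the critical path — its longest chain is 17 days, giving 1 of slack.
The critical path is still W→L→K; finish is now 18 days.

18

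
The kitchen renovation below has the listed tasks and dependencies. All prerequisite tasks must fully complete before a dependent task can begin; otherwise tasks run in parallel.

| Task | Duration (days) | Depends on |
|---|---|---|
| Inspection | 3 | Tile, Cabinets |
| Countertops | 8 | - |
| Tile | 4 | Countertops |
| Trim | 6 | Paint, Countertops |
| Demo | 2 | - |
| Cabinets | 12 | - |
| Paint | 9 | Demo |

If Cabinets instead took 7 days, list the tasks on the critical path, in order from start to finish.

Demo, Paint, Trim

Actual critical path: Demo→Paint→Trim = 2+9+6 = 17 ⇒ 17 days.
Cabinets is off the critical path — its longest chain is 15 days, giving 2 of slack.
The critical path is still Demo→Paint→Trim; finish is now 17 days.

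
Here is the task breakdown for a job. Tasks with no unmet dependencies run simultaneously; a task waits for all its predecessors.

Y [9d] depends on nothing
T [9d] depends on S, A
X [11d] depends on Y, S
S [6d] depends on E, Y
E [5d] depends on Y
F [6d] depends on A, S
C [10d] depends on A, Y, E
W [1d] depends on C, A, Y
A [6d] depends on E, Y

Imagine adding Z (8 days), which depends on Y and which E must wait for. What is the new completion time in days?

Originally the job takes 31 days.
With Z inserted, E now waits for max(Y, Z).
New critical path: Y→Z→E→S→X = 9+8+5+6+11 = 39 ⇒ 39 days.

39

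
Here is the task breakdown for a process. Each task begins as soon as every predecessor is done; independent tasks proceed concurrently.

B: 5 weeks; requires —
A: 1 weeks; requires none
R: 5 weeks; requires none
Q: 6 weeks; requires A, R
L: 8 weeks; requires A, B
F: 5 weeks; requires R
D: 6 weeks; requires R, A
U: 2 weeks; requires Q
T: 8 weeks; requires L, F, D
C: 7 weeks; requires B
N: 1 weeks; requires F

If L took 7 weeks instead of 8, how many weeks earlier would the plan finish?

As given, the longest chain is B→L→T = 5+8+8 = 21, so the finish is 21 weeks.
L is on the critical path; changing it to 7 makes that path 20 weeks.
The critical path is still B→L→T; finish is now 20 weeks.
Change in finish: 20 − 21 = -1 weeks.

1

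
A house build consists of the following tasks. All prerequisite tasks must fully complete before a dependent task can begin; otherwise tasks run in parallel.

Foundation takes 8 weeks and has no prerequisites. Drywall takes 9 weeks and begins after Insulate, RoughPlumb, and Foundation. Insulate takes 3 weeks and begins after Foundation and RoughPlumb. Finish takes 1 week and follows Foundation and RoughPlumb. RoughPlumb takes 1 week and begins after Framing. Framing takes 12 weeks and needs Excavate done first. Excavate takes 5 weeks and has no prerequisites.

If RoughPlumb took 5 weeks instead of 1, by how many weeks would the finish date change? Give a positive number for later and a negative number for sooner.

Critical path before the change: Excavate→Framing→RoughPlumb→Insulate→Drywall = 5+12+1+3+9 = 30 giving 30 weeks.
RoughPlumb lies on that path, so at 5 weeks the path becomes 34 weeks.
The critical path is still Excavate→Framing→RoughPlumb→Insulate→Drywall; finish is now 34 weeks.
Change in finish: 34 − 30 = +4 weeks.

4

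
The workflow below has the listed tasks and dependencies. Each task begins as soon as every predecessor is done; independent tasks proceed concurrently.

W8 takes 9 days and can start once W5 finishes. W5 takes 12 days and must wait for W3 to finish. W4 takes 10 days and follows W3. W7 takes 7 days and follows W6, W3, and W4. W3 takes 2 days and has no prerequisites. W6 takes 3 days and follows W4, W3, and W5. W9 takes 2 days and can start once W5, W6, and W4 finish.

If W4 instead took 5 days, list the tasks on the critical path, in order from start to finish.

W3, W5, W6, W7

Baseline: W3→W5→W6→W7 = 2+12+3+7 = 24 → 24 days.
W4 has 2 days of float (longest path through it is 22).
No other chain overtakes it, so the finish is 24 days.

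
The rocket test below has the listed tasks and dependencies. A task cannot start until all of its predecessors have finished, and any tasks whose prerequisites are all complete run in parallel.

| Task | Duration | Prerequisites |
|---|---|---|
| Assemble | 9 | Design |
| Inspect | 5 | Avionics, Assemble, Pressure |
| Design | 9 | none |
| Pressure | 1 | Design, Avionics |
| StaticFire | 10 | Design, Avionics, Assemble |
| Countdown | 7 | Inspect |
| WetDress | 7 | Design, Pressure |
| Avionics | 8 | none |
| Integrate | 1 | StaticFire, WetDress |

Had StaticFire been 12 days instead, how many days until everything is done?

31

Critical path before the change: Design→Assemble→Inspect→Countdown = 9+9+5+7 = 30 giving 30 days.
StaticFire is off the critical path — its longest chain is 29 days, giving 1 of slack.
New critical path: Design→Assemble→StaticFire→Integrate = 9+9+12+1 = 31 ⇒ 31 days.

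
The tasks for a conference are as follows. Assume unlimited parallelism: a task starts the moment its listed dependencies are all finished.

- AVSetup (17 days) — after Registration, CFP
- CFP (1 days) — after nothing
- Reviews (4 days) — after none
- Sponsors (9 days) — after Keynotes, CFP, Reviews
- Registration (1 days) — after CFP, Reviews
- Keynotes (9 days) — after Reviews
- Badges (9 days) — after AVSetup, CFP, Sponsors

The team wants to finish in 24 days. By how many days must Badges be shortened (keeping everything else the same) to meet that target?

Current finish: 31 days; target: 24.
Badges is on every critical path, so each day cut from Badges cuts the finish by one (this holds down to a finish of 23).
Need 31 − 24 = 7 days off Badges → Badges becomes 2 days, finish becomes 24.

7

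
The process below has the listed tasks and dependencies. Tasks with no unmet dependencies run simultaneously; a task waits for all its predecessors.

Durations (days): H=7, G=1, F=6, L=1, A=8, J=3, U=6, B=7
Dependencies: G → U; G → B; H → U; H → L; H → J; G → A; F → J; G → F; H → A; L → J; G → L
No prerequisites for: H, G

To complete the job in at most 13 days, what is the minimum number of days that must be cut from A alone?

2

Current finish: 15 days; target: 13.
A is on every critical path, so each day cut from A cuts the finish by one (this holds down to a finish of 13).
Need 15 − 13 = 2 days off A → A becomes 6 days, finish becomes 13.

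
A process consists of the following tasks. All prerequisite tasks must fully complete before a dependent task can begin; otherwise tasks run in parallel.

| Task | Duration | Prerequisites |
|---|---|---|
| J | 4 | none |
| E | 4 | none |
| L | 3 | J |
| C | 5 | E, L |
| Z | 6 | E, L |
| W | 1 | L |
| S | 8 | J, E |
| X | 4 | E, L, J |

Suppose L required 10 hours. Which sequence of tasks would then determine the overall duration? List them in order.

J, L, Z

Actual critical path: J→L→Z = 4+3+6 = 13 ⇒ 13 hours.
L lies on that path, so at 10 hours the path becomes 20 hours.
The critical path is still J→L→Z; finish is now 20 hours.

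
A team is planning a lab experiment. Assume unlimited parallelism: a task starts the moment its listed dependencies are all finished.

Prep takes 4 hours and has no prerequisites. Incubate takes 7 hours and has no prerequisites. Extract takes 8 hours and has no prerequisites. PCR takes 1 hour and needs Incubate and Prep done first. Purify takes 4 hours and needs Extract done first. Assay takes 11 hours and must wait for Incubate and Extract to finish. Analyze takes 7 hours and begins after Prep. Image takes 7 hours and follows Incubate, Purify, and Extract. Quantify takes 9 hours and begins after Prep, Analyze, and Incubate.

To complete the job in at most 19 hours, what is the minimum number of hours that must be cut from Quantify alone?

Current finish: 20 hours; target: 19.
Quantify is on every critical path, so each hour cut from Quantify cuts the finish by one (this holds down to a finish of 19).
Need 20 − 19 = 1 hour off Quantify → Quantify becomes 8 hours, finish becomes 19.

1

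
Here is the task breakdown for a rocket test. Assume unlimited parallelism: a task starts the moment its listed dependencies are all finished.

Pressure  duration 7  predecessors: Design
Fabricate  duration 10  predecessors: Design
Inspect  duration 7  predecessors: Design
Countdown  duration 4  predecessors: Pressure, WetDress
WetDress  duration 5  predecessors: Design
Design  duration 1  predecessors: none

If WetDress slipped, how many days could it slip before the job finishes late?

Critical path: Design→Pressure→Countdown = 1+7+4 = 12, so the finish is 12 days.
The longest chain containing WetDress totals 10 days.
So WetDress can slip 8 − 6 = 2 days.

2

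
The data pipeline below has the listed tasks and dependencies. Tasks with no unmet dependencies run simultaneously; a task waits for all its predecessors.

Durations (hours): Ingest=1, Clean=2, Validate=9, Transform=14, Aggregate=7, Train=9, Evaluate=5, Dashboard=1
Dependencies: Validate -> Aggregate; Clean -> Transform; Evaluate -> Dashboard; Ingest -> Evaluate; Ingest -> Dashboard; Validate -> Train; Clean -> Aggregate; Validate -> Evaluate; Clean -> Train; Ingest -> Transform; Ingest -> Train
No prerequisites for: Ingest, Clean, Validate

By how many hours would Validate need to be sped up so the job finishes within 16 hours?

Current finish: 18 hours; target: 16.
Validate is on every critical path, so each hour cut from Validate cuts the finish by one (this holds down to a finish of 16).
Need 18 − 16 = 2 hours off Validate → Validate becomes 7 hours, finish becomes 16.

2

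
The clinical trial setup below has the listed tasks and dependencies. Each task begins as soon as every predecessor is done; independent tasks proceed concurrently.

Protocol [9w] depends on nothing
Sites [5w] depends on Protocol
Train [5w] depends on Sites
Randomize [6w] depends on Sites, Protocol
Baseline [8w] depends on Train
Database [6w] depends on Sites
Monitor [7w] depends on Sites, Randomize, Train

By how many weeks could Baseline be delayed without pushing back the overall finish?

Critical path: Protocol→Sites→Train→Baseline = 9+5+5+8 = 27, so the finish is 27 weeks.
Baseline finishes as early as 27 and must finish by 27.
Slack of Baseline = 19 − 19 = 0 weeks.

0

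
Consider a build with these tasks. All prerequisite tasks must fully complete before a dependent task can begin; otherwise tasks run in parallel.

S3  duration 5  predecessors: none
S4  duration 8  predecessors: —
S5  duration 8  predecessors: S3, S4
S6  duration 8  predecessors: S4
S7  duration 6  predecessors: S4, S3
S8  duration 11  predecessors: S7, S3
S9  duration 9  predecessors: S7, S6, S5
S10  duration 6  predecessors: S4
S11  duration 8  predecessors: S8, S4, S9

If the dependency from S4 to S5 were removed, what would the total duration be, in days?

33

Original critical path: S4→S5→S9→S11 = 8+8+9+8 = 33 ⇒ 33 days.
Without S4→S5, S5's earliest start moves from 8 to 5.
After: S4→S6→S9→S11 = 8+8+9+8 = 33 → 33 days.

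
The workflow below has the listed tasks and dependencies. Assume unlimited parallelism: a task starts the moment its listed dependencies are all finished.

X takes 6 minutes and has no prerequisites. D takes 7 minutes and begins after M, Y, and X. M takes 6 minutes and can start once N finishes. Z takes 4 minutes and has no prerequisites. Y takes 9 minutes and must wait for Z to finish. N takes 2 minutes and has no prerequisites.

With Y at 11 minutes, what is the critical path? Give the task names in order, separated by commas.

The binding path is Z→Y→D = 4+9+7 = 20; finish at 20 minutes.
Since Y is critical, the +2 change carries straight to that chain (now 22 minutes).
The critical path is still Z→Y→D; finish is now 22 minutes.

Z, Y, D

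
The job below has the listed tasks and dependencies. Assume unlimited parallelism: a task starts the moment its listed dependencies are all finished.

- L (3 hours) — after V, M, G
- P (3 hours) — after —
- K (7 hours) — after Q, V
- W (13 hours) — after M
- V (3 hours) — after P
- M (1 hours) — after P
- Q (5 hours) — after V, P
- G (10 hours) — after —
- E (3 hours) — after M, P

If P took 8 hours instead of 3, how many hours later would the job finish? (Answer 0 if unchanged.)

Actual critical path: P→V→Q→K = 3+3+5+7 = 18 ⇒ 18 hours.
Since P is critical, the +5 change carries straight to that chain (now 23 hours).
The critical path is still P→V→Q→K; finish is now 23 hours.
Change in finish: 23 − 18 = +5 hours.

5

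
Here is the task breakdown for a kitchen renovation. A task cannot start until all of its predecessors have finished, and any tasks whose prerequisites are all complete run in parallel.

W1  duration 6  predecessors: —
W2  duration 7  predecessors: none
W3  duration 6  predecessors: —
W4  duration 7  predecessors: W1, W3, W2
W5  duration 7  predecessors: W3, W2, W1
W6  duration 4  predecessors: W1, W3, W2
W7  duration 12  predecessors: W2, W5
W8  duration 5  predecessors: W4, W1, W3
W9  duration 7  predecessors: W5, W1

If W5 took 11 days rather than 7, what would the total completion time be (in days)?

30

Critical path before the change: W2→W5→W7 = 7+7+12 = 26 giving 26 days.
Since W5 is critical, the +4 change carries straight to that chain (now 30 days).
The critical path is still W2→W5→W7; finish is now 30 days.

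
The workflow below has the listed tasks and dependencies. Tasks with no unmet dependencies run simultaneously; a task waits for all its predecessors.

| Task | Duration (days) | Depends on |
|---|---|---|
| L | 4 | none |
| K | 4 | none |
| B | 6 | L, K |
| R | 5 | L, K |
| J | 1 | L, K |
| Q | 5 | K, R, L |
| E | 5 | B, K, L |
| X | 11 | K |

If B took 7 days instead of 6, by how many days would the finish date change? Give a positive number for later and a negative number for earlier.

1

Baseline: L→B→E = 4+6+5 = 15 → 15 days.
B lies on that path, so at 7 days the path becomes 16 days.
No other chain overtakes it, so the finish is 16 days.
Change in finish: 16 − 15 = +1 days.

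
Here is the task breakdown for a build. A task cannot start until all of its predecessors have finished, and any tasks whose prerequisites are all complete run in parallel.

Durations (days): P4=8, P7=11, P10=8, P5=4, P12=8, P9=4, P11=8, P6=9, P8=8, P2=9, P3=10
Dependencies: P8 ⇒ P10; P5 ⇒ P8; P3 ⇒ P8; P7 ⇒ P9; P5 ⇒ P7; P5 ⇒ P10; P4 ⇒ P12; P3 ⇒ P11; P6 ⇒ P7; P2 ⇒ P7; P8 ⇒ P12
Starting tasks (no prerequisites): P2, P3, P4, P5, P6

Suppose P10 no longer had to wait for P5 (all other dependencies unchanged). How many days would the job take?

With the dependency in place, P3→P8→P10 = 10+8+8 = 26 sets the finish at 26 days.
Dropping P5→P10 doesn't change P10's earliest start (18); another predecessor still binds.
New critical path: P3→P8→P10 = 10+8+8 = 26 ⇒ 26 days.

26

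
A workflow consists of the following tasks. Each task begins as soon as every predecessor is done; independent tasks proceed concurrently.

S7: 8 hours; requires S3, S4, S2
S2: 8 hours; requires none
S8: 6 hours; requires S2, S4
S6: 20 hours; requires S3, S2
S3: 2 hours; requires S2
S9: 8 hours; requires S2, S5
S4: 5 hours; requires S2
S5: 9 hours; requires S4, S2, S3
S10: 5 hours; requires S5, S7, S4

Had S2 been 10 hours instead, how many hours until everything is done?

The binding path is S2→S3→S6 = 8+2+20 = 30; finish at 30 hours.
S2 lies on that path, so at 10 hours the path becomes 32 hours.
The critical path is still S2→S3→S6; finish is now 32 hours.

32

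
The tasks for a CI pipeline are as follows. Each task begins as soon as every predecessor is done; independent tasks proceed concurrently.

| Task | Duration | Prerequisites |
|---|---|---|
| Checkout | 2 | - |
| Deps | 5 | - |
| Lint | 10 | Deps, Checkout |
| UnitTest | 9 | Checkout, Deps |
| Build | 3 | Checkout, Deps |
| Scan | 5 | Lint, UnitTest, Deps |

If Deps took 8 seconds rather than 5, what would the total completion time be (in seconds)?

23

As given, the longest chain is Deps→Lint→Scan = 5+10+5 = 20, so the finish is 20 seconds.
Deps is on the critical path; changing it to 8 makes that path 23 seconds.
No other chain overtakes it, so the finish is 23 seconds.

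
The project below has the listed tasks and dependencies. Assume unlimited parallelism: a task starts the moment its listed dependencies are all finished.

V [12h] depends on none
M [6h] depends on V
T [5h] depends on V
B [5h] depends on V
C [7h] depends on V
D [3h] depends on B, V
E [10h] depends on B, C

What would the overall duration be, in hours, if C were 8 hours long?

30

Critical path before the change: V→C→E = 12+7+10 = 29 giving 29 hours.
C is on the critical path; changing it to 8 makes that path 30 hours.
The critical path is still V→C→E; finish is now 30 hours.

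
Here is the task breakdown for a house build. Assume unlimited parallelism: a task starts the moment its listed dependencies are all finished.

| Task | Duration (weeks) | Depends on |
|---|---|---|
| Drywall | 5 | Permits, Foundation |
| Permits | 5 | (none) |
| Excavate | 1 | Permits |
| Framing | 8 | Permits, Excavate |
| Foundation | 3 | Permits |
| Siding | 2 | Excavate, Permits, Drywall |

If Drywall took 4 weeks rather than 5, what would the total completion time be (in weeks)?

14

Baseline: Permits→Foundation→Drywall→Siding = 5+3+5+2 = 15 → 15 weeks.
Since Drywall is critical, the -1 change carries straight to that chain (now 14 weeks).
New critical path: Permits→Excavate→Framing = 5+1+8 = 14 ⇒ 14 weeks.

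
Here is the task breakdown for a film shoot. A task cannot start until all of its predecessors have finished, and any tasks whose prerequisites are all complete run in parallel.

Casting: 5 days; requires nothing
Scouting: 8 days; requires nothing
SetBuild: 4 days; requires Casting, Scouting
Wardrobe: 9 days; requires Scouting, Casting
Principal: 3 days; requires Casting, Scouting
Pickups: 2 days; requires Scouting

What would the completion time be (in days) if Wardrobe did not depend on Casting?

17

Before: longest chain Scouting→Wardrobe = 8+9 = 17, finish 17.
Dropping Casting→Wardrobe doesn't change Wardrobe's earliest start (8); another predecessor still binds.
The longest chain is now Scouting→Wardrobe = 8+9 = 17, so the plan takes 17 days.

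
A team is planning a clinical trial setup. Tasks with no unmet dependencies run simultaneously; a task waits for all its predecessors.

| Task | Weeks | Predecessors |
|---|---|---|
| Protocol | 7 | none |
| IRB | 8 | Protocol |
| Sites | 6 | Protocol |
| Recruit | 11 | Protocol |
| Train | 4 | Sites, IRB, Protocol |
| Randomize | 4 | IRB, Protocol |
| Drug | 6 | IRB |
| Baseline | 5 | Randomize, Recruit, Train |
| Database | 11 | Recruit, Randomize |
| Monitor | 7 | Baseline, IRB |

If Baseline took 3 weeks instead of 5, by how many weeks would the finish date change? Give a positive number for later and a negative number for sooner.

-1

Actual critical path: Protocol→IRB→Train→Baseline→Monitor = 7+8+4+5+7 = 31 ⇒ 31 weeks.
Baseline is on the critical path; changing it to 3 makes that path 29 weeks.
New critical path: Protocol→IRB→Randomize→Database = 7+8+4+11 = 30 ⇒ 30 weeks.
Change in finish: 30 − 31 = -1 weeks.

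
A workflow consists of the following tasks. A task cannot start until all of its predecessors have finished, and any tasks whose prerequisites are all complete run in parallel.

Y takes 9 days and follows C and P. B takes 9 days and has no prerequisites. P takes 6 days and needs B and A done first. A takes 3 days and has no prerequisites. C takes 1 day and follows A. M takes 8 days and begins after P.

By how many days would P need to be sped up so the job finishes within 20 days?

Current finish: 24 days; target: 20.
P is on every critical path, so each day cut from P cuts the finish by one (this holds down to a finish of 19).
Need 24 − 20 = 4 days off P → P becomes 2 days, finish becomes 20.

4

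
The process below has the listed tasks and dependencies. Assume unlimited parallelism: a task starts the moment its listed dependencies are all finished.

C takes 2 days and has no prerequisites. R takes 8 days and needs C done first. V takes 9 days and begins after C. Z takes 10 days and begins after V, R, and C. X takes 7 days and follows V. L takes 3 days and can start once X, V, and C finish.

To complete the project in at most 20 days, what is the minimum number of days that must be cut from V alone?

Current finish: 21 days; target: 20.
V is on every critical path, so each day cut from V cuts the finish by one (this holds down to a finish of 20).
Need 21 − 20 = 1 day off V → V becomes 8 days, finish becomes 20.

1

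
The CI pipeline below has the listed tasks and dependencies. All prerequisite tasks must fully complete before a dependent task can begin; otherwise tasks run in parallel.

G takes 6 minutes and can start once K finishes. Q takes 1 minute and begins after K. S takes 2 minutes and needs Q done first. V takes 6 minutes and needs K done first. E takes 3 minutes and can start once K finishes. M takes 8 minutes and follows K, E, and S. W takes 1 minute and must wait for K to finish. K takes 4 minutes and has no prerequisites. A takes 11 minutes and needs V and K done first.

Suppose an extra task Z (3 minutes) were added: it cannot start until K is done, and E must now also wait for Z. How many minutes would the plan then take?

21

Originally the plan takes 21 minutes.
With Z inserted, E now waits for max(K, Z).
New critical path: K→V→A = 4+6+11 = 21 ⇒ 21 minutes.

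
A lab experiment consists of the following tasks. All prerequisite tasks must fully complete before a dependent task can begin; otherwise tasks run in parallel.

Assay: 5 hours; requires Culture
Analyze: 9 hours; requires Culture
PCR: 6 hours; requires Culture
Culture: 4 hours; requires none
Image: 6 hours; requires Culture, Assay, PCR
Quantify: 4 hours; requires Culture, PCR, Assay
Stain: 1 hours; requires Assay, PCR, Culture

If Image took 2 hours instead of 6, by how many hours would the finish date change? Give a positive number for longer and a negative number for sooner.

Critical path before the change: Culture→PCR→Image = 4+6+6 = 16 giving 16 hours.
Image lies on that path, so at 2 hours the path becomes 12 hours.
New critical path: Culture→PCR→Quantify = 4+6+4 = 14 ⇒ 14 hours.
Change in finish: 14 − 16 = -2 hours.

-2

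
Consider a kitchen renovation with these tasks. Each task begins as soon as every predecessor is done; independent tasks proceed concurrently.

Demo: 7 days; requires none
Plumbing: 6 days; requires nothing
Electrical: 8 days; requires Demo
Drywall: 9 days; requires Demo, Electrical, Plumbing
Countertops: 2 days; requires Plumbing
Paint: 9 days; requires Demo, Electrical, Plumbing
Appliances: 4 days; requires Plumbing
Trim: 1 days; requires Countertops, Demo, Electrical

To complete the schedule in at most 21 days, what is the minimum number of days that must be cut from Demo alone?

Current finish: 24 days; target: 21.
Demo is on every critical path, so each day cut from Demo cuts the finish by one (this holds down to a finish of 18).
Need 24 − 21 = 3 days off Demo → Demo becomes 4 days, finish becomes 21.

3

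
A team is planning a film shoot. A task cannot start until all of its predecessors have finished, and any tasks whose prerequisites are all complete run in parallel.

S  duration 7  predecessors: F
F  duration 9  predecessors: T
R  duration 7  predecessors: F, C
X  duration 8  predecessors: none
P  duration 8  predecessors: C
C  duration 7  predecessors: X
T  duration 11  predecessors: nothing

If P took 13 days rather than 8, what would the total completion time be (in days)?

28

Baseline: T→F→R = 11+9+7 = 27 → 27 days.
The longest path through P is only 23 days, so P has float 4.
The binding chain switches to X→C→P = 8+7+13 = 28; finish 28 days.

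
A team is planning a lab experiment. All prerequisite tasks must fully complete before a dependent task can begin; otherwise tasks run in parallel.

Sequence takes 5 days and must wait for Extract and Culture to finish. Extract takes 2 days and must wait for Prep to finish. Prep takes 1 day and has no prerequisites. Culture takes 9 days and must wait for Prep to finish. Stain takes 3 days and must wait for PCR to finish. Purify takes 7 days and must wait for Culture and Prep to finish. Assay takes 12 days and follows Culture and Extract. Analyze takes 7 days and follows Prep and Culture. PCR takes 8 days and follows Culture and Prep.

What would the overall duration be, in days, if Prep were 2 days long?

The binding path is Prep→Culture→Assay = 1+9+12 = 22; finish at 22 days.
Prep is on the critical path; changing it to 2 makes that path 23 days.
The critical path is still Prep→Culture→Assay; finish is now 23 days.

23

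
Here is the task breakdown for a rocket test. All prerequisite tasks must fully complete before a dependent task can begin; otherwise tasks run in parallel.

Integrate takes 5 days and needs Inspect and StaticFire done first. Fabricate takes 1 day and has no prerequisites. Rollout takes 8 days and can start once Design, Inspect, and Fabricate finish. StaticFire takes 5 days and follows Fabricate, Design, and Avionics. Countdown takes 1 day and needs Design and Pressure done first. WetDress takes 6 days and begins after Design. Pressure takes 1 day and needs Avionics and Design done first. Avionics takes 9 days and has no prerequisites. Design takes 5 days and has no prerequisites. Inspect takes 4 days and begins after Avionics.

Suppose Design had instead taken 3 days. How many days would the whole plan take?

21

The binding path is Avionics→Inspect→Rollout = 9+4+8 = 21; finish at 21 days.
Design is off the critical path — its longest chain is 15 days, giving 6 of slack.
The critical path is still Avionics→Inspect→Rollout; finish is now 21 days.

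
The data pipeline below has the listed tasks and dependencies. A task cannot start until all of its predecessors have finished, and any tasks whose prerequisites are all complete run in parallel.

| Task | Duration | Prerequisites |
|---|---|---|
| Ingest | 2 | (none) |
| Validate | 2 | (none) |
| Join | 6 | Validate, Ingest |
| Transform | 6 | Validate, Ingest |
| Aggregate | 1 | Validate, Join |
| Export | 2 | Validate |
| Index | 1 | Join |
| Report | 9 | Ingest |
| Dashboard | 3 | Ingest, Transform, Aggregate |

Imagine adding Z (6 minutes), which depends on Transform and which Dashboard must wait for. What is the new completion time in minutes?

Originally the schedule takes 12 minutes.
With Z inserted, Dashboard now waits for max(Ingest, Transform, Aggregate, Z).
New critical path: Ingest→Transform→Z→Dashboard = 2+6+6+3 = 17 ⇒ 17 minutes.

17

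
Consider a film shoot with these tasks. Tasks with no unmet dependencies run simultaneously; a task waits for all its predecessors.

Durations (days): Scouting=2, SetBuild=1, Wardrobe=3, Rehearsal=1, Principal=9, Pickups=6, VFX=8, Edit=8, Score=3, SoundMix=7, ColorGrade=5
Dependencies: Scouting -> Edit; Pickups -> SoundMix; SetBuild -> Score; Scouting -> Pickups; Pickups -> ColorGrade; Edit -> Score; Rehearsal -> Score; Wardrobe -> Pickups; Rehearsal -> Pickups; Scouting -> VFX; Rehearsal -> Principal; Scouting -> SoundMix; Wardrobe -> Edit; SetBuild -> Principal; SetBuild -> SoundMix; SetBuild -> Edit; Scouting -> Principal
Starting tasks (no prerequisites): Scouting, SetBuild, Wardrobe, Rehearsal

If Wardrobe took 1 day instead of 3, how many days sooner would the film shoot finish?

1

Critical path before the change: Wardrobe→Pickups→SoundMix = 3+6+7 = 16 giving 16 days.
Since Wardrobe is critical, the -2 change carries straight to that chain (now 14 days).
New critical path: Scouting→Pickups→SoundMix = 2+6+7 = 15 ⇒ 15 days.
Change in finish: 15 − 16 = -1 days.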